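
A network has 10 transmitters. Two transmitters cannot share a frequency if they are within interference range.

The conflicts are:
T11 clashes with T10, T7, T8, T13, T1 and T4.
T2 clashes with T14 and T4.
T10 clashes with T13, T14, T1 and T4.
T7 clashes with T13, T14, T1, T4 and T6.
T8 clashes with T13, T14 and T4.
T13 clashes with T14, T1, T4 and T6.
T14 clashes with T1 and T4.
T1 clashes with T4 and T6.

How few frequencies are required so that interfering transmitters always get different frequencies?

5

T11, T7, T13, T1, T4 all conflict with each other, so at least 5 frequencies are needed.
5 frequencies suffice: frequency 1 → {T2, T13}; frequency 2 → {T4, T6}; frequency 3 → {T11, T14}; frequency 4 → {T8, T1}; frequency 5 → {T10, T7}. Each listed conflict is separated.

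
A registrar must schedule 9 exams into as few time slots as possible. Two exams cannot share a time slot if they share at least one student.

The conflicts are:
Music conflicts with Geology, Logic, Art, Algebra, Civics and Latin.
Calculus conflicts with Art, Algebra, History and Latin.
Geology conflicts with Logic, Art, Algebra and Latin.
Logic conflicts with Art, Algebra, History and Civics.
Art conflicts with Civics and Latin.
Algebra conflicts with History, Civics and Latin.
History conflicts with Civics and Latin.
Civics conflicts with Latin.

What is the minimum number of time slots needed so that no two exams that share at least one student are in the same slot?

Algebra, History, Civics, Latin all conflict with each other, so at least 4 time slots are needed.
4 time slots suffice: time slot 1 → {Logic, Latin}; time slot 2 → {Art, Algebra}; time slot 3 → {Calculus, Geology, Civics}; time slot 4 → {Music, History}. No two conflicting exams share a time slot.

4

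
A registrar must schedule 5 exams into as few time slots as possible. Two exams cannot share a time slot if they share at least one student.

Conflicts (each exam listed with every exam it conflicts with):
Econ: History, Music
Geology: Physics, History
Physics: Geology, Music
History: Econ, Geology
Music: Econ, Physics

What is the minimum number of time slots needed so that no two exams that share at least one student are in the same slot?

The cycle Geology-History-Econ-Music-Physics-Geology has odd length 5, so it cannot be 2-colored; at least 3 time slots are needed.
3 time slots suffice: Econ=1, Geology=3, Physics=1, History=2, Music=2. Each listed conflict is separated.

3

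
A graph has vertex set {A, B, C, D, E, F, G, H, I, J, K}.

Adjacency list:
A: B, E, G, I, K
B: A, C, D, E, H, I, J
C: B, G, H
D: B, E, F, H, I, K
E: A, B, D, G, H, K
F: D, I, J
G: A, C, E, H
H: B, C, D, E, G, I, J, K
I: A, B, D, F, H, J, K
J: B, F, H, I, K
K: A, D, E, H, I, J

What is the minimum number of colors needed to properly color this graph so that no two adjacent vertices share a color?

D, E, H, K are mutually adjacent (a clique of size 4), so at least 4 colors are needed.
4 colors suffice: color 1 → {A, F, H}; color 2 → {C, E, I}; color 3 → {B, G, K}; color 4 → {D, J}. Every edge joins two different colors.

4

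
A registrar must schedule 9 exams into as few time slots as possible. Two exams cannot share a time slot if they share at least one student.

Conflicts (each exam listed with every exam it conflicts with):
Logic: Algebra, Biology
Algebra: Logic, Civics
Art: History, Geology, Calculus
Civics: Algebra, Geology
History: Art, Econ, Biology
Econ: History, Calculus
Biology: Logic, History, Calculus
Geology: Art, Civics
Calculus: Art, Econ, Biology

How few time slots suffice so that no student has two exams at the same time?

3

The cycle Biology-Logic-Algebra-Civics-Geology-Art-History-Biology has odd length 7, so it cannot be 2-colored; at least 3 time slots are needed.
3 time slots suffice: time slot 1 → {Logic, Civics, History, Calculus}; time slot 2 → {Algebra, Art, Econ, Biology}; time slot 3 → {Geology}. Each listed conflict is separated.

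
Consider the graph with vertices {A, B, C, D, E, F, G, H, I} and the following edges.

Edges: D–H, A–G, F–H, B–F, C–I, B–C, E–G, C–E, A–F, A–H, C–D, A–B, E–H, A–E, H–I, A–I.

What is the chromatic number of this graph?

A, E, H are mutually adjacent, so at least 3 colors are needed.
3 colors suffice: A=1, B=2, C=1, D=3, E=3, F=3, G=2, H=2, I=3. Every edge joins two different colors.

3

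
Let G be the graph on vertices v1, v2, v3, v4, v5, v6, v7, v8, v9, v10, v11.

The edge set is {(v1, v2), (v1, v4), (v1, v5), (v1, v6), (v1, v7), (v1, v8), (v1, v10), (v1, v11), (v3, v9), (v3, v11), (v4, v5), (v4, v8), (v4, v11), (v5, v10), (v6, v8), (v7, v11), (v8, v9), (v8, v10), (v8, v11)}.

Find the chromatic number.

4

v1, v4, v8, v11 are pairwise adjacent (a clique of size 4), so at least 4 colors are needed.
4 colors suffice: color R → {v1, v3}; color B → {v2, v5, v7, v8}; color G → {v6, v9, v10, v11}; color Y → {v4}. Each edge has distinct colors on its endpoints.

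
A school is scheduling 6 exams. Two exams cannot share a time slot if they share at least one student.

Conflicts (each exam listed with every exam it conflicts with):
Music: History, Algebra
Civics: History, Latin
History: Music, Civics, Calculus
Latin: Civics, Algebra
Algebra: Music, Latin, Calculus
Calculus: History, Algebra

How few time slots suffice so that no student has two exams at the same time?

3

The cycle History-Calculus-Algebra-Latin-Civics-History has odd length 5, so it cannot be 2-colored; at least 3 time slots are needed.
3 time slots suffice: time slot 1 → {History, Algebra}; time slot 2 → {Music, Civics, Calculus}; time slot 3 → {Latin}. Every pair that conflicts lands in different time slots.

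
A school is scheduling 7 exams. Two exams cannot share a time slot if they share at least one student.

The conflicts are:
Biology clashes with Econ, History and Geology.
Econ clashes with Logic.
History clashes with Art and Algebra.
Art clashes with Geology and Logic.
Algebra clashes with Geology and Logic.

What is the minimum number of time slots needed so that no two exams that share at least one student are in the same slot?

The cycle Biology-History-Art-Logic-Econ-Biology has odd length 5, so it cannot be 2-colored; at least 3 time slots are needed.
A valid assignment using 3 time slots: Biology=1, Econ=3, History=2, Art=1, Algebra=1, Geology=2, Logic=2. No two conflicting exams share a time slot.

3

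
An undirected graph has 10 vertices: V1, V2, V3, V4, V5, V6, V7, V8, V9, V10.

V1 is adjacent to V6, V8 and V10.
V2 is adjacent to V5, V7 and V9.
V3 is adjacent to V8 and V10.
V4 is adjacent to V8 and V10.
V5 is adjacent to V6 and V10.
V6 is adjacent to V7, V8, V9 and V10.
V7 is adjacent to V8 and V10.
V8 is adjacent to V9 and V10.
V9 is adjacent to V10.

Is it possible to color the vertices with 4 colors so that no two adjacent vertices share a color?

The chromatic number is 4. V6, V8, V9, V10 are mutually adjacent (a clique of size 4), so at least 4 colors are needed.
4 colors suffice: color 1 → {V2, V10}; color 2 → {V5, V8}; color 3 → {V3, V4, V6}; color 4 → {V1, V7, V9}.
That is already a proper 4-coloring.

Yes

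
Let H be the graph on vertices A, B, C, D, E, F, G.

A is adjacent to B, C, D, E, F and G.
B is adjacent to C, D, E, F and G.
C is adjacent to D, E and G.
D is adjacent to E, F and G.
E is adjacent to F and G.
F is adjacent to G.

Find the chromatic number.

A, B, C, D, E, G are mutually adjacent (a clique of size 6), so at least 6 colors are needed.
6 colors suffice: color 1 → {G}; color 2 → {A}; color 3 → {D}; color 4 → {E}; color 5 → {B}; color 6 → {C, F}. Each edge has distinct colors on its endpoints.

6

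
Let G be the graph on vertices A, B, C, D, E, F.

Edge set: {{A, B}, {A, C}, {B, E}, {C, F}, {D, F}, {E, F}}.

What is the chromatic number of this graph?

3

The cycle E-F-C-A-B-E has odd length 5, so it cannot be 2-colored; at least 3 colors are needed.
3 colors suffice: color red → {B, F}; color blue → {C, D, E}; color green → {A}. Every edge joins two different colors.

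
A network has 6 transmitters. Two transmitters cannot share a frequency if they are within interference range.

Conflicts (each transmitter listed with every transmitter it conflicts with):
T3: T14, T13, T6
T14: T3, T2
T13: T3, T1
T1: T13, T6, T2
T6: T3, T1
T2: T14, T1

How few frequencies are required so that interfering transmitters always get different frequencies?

3

The cycle T14-T3-T13-T1-T2-T14 has odd length 5, so it cannot be 2-colored; at least 3 frequencies are needed.
3 frequencies suffice: T3=1, T14=3, T13=2, T1=1, T6=2, T2=2. Every pair that conflicts lands in different frequencies.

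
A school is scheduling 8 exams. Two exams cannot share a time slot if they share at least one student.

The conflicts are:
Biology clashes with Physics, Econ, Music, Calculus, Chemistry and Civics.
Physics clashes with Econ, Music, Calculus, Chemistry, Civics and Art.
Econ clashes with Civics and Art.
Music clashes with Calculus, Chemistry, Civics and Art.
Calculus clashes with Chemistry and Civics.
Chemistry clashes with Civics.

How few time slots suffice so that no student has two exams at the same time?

6

Biology, Physics, Music, Calculus, Chemistry, Civics all conflict with each other, so at least 6 time slots are needed.
A valid assignment using 6 time slots: Biology=3, Physics=1, Econ=2, Music=2, Calculus=5, Chemistry=6, Civics=4, Art=3. Every pair that conflicts lands in different time slots.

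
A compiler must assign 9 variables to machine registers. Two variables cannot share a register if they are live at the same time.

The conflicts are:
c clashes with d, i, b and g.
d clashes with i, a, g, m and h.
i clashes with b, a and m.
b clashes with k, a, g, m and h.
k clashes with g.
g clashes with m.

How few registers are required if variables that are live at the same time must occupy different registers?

3

d, i, a pairwise conflict, so at least 3 registers are needed.
3 registers suffice: c=3, d=1, i=2, b=1, k=3, a=3, g=2, m=3, h=2. No two conflicting variables share a register.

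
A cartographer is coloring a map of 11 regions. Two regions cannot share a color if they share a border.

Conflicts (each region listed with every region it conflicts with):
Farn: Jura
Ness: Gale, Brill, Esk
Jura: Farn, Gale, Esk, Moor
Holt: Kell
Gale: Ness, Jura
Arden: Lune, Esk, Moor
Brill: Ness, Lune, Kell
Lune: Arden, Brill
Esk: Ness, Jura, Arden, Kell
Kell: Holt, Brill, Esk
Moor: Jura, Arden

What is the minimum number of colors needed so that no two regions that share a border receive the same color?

3

The cycle Lune-Brill-Ness-Esk-Arden-Lune has odd length 5, so it cannot be 2-colored; at least 3 colors are needed.
3 colors suffice: color 1 → {Ness, Jura, Arden, Kell}; color 2 → {Farn, Holt, Gale, Brill, Esk, Moor}; color 3 → {Lune}. Every pair that conflicts lands in different colors.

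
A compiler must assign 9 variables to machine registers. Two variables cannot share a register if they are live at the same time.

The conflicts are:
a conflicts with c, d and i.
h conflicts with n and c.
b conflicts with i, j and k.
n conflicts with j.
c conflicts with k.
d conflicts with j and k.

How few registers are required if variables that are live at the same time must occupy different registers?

The cycle i-a-c-k-b-i has odd length 5, so it cannot be 2-colored; at least 3 registers are needed.
A valid assignment using 3 registers: a=3, h=2, b=2, n=3, c=1, d=2, i=1, j=1, k=3. Each listed conflict is separated.

3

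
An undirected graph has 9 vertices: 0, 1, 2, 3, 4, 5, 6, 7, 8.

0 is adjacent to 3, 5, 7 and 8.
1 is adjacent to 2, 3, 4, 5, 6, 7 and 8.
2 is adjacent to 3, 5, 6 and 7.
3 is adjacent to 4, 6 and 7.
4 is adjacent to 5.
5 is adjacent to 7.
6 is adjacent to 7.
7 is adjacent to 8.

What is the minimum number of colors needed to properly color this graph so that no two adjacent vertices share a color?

1, 2, 3, 6, 7 are mutually adjacent (a clique of size 5), so at least 5 colors are needed.
5 colors suffice: color a → {4, 7}; color b → {0, 1}; color c → {3, 5, 8}; color d → {2}; color e → {6}. No two adjacent vertices share a color.

5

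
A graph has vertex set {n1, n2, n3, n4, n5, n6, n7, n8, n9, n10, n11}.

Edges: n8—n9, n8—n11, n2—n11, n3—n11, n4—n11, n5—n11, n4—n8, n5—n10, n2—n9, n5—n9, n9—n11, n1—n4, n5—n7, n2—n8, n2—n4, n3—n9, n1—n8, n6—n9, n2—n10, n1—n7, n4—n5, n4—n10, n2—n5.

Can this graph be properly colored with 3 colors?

n2, n5, n9, n11 are pairwise adjacent (a clique of size 4), so at least 4 colors are needed.
So 3 colors are not enough.

No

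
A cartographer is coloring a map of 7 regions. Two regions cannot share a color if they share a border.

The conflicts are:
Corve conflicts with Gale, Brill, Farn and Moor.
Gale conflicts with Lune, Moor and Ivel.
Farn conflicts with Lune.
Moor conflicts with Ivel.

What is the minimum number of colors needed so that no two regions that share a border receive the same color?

Gale, Moor, Ivel all conflict with each other, so at least 3 colors are needed.
A valid assignment using 3 colors: Corve=2, Gale=1, Brill=1, Farn=1, Lune=2, Moor=3, Ivel=2. Each listed conflict is separated.

3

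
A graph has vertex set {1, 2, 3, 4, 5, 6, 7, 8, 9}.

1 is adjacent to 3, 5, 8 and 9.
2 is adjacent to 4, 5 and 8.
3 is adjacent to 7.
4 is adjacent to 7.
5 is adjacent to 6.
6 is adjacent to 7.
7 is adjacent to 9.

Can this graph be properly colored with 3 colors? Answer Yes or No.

Yes

The chromatic number is 3. The cycle 6-7-3-1-5-6 has odd length 5, so it cannot be 2-colored; at least 3 colors are needed.
3 colors suffice: color red → {1, 2, 7}; color blue → {3, 4, 5, 8, 9}; color green → {6}.
That is already a proper 3-coloring.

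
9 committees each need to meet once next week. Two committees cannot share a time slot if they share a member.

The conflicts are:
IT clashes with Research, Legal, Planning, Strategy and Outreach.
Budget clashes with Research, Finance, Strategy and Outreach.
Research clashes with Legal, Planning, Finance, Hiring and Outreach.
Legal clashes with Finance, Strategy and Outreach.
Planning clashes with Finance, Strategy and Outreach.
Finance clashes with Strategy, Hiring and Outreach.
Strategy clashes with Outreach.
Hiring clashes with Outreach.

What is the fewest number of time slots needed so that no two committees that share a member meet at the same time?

Research, Finance, Hiring, Outreach are mutually in conflict, so at least 4 time slots are needed.
A valid assignment using 4 time slots: IT=2, Budget=4, Research=3, Legal=4, Planning=4, Finance=2, Strategy=3, Hiring=4, Outreach=1. Each listed conflict is separated.

4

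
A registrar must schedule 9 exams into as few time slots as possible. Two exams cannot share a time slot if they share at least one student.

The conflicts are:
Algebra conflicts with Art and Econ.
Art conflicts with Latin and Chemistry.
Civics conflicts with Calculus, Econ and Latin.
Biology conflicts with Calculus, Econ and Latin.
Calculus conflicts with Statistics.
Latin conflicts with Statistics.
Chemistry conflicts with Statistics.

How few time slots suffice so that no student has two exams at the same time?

3

The cycle Latin-Art-Algebra-Econ-Biology-Latin has odd length 5, so it cannot be 2-colored; at least 3 time slots are needed.
3 time slots suffice: time slot 1 → {Calculus, Econ, Latin, Chemistry}; time slot 2 → {Art, Civics, Biology, Statistics}; time slot 3 → {Algebra}. No two conflicting exams share a time slot.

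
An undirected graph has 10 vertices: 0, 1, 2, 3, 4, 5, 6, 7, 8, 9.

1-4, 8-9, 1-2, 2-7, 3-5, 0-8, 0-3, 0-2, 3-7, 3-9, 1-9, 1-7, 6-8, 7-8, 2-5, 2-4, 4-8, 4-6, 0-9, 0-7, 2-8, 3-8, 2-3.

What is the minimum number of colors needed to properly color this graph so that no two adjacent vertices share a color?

5

0, 2, 3, 7, 8 are pairwise adjacent (a clique of size 5), so at least 5 colors are needed.
5 colors suffice: color a → {1, 5, 8}; color b → {2, 6, 9}; color c → {3, 4}; color d → {0}; color e → {7}. Each edge has distinct colors on its endpoints.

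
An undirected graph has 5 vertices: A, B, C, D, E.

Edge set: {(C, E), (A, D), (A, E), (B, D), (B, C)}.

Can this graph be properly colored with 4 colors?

Yes

The chromatic number is 3. The cycle A-E-C-B-D-A has odd length 5, so it cannot be 2-colored; at least 3 colors are needed.
A valid assignment using 3 colors: A=3, B=2, C=1, D=1, E=2.
Since 4 ≥ 3, a proper 4-coloring certainly exists.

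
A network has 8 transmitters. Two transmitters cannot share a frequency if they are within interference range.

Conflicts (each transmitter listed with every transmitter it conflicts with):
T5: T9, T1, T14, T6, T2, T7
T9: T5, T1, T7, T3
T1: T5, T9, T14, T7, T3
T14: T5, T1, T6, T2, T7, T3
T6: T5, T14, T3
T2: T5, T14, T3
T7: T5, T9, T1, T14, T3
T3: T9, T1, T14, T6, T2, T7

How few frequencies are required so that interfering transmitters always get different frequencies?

4

T5, T1, T14, T7 are mutually in conflict, so at least 4 frequencies are needed.
4 frequencies suffice: frequency 1 → {T5, T3}; frequency 2 → {T9, T14}; frequency 3 → {T1, T6, T2}; frequency 4 → {T7}. Each listed conflict is separated.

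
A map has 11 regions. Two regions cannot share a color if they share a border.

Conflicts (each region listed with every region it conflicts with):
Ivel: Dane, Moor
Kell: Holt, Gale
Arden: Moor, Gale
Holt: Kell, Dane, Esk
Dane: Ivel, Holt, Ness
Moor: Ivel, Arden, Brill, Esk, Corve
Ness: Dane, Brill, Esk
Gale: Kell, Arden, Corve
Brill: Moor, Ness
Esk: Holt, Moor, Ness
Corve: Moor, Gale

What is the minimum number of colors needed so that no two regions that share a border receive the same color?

The cycle Moor-Ivel-Dane-Ness-Brill-Moor has odd length 5, so it cannot be 2-colored; at least 3 colors are needed.
3 colors suffice: color 1 → {Dane, Moor, Gale}; color 2 → {Ivel, Arden, Holt, Ness, Corve}; color 3 → {Kell, Brill, Esk}. No two conflicting regions share a color.

3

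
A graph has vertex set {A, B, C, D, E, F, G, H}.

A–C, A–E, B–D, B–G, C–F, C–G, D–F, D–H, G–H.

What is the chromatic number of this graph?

3

The cycle C-F-D-B-G-C has odd length 5, so it cannot be 2-colored; at least 3 colors are needed.
One proper 3-coloring: A=2, B=3, C=1, D=1, E=1, F=2, G=2, H=3. No two adjacent vertices share a color.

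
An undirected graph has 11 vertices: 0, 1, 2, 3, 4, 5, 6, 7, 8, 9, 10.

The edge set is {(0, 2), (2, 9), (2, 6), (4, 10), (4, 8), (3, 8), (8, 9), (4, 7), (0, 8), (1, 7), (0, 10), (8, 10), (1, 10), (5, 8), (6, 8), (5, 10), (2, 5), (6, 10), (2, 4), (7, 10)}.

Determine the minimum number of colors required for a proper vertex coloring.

3

1, 7, 10 are mutually adjacent, so at least 3 colors are needed.
3 colors suffice: color a → {2, 3, 10}; color b → {7, 8}; color c → {0, 1, 4, 5, 6, 9}. No two adjacent vertices share a color.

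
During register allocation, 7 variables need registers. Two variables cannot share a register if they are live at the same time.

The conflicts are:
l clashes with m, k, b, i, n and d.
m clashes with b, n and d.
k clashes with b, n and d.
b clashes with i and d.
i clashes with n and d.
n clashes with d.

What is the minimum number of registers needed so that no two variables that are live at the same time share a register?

4

l, k, n, d all conflict with each other, so at least 4 registers are needed.
4 registers suffice: register 1 → {l}; register 2 → {d}; register 3 → {b, n}; register 4 → {m, k, i}. No two conflicting variables share a register.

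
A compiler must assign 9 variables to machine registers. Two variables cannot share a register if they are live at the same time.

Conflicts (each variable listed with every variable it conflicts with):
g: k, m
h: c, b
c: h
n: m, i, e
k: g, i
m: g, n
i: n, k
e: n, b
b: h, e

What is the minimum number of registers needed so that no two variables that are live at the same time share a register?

The cycle m-g-k-i-n-m has odd length 5, so it cannot be 2-colored; at least 3 registers are needed.
Using 3 registers: g=2, h=2, c=1, n=1, k=1, m=3, i=2, e=2, b=1. Every pair that conflicts lands in different registers.

3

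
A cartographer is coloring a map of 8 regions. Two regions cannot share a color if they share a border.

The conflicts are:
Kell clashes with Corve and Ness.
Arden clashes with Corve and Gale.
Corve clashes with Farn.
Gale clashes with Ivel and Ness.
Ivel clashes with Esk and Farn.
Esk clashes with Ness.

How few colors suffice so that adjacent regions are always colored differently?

The cycle Ivel-Gale-Arden-Corve-Farn-Ivel has odd length 5, so it cannot be 2-colored; at least 3 colors are needed.
3 colors suffice: color 1 → {Corve, Gale, Esk}; color 2 → {Arden, Ivel, Ness}; color 3 → {Kell, Farn}. Every pair that conflicts lands in different colors.

3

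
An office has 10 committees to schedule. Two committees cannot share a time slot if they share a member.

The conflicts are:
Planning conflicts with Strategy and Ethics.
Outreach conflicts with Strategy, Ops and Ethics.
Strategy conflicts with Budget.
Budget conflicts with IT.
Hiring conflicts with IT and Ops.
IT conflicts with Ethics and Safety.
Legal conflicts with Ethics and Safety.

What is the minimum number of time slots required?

The cycle IT-Ethics-Planning-Strategy-Budget-IT has odd length 5, so it cannot be 2-colored; at least 3 time slots are needed.
3 time slots suffice: time slot 1 → {Strategy, Ops, Ethics, Safety}; time slot 2 → {Planning, Outreach, IT, Legal}; time slot 3 → {Budget, Hiring}. No two conflicting committees share a time slot.

3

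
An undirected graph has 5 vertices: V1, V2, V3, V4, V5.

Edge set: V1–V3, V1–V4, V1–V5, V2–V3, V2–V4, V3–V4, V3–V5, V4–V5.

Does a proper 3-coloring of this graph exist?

V1, V3, V4, V5 are pairwise adjacent (a clique of size 4), so at least 4 colors are needed.
So 3 colors are not enough.

No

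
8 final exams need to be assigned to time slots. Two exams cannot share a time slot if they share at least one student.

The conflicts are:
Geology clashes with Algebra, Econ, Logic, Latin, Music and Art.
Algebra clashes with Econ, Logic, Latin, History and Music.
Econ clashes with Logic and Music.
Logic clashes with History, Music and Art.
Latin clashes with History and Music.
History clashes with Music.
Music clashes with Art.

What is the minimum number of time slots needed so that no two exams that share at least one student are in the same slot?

5

Geology, Algebra, Econ, Logic, Music pairwise conflict, so at least 5 time slots are needed.
A valid assignment using 5 time slots: Geology=2, Algebra=4, Econ=5, Logic=3, Latin=3, History=2, Music=1, Art=4. Every pair that conflicts lands in different time slots.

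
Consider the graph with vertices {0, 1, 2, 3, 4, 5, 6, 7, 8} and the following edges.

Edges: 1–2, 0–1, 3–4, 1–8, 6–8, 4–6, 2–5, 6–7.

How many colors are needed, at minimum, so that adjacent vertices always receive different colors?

3 and 4 are adjacent, so at least 2 colors are needed.
A valid assignment using 2 colors: 0=blue, 1=red, 2=blue, 3=red, 4=blue, 5=red, 6=red, 7=blue, 8=blue. No two adjacent vertices share a color.

2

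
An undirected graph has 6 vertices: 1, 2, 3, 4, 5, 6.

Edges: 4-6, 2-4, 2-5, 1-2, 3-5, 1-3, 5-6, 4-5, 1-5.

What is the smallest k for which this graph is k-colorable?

1, 2, 5 are mutually adjacent, so at least 3 colors are needed.
3 colors suffice: color a → {5}; color b → {2, 3, 6}; color c → {1, 4}. No two adjacent vertices share a color.

3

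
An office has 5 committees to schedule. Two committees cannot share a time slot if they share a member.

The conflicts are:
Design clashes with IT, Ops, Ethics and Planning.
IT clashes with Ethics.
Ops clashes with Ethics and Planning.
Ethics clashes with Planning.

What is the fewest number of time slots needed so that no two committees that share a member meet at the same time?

4

Design, Ops, Ethics, Planning are mutually in conflict, so at least 4 time slots are needed.
A valid assignment using 4 time slots: Design=1, IT=3, Ops=4, Ethics=2, Planning=3. Every pair that conflicts lands in different time slots.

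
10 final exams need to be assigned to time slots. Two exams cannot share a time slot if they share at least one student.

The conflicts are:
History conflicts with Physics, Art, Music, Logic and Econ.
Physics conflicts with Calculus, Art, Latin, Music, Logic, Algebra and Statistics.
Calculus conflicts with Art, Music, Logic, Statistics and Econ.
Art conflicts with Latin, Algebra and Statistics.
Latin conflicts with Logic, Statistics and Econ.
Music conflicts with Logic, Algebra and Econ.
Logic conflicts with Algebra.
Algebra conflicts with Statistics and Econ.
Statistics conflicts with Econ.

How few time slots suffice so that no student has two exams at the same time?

History, Physics, Music, Logic all conflict with each other, so at least 4 time slots are needed.
4 time slots suffice: time slot 1 → {Physics, Econ}; time slot 2 → {Logic, Statistics}; time slot 3 → {History, Calculus, Latin, Algebra}; time slot 4 → {Art, Music}. Each listed conflict is separated.

4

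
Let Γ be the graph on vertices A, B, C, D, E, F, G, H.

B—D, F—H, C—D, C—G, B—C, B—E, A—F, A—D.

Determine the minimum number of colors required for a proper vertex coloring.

3

B, C, D are pairwise adjacent, so at least 3 colors are needed.
A valid assignment using 3 colors: A=3, B=3, C=1, D=2, E=1, F=1, G=2, H=2. Each edge has distinct colors on its endpoints.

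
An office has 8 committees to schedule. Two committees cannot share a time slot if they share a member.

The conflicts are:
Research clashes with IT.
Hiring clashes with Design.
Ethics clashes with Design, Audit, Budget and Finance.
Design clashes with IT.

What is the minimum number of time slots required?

Ethics and Audit conflict, so at least 2 time slots are needed.
2 time slots suffice: time slot 1 → {Hiring, Ethics, IT}; time slot 2 → {Research, Design, Audit, Budget, Finance}. Each listed conflict is separated.

2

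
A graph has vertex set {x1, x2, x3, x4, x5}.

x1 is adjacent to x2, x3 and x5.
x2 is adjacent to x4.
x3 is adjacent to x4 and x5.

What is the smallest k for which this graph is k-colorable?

3

x1, x3, x5 are pairwise adjacent, so at least 3 colors are needed.
3 colors suffice: color red → {x1, x4}; color blue → {x2, x3}; color green → {x5}. Each edge has distinct colors on its endpoints.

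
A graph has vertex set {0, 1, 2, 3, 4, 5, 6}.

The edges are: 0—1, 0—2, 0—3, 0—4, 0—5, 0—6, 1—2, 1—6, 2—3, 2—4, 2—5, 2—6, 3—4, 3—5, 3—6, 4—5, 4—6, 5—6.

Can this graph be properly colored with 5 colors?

No

0, 2, 3, 4, 5, 6 are pairwise adjacent (a clique of size 6), so at least 6 colors are needed.
So 5 colors are not enough.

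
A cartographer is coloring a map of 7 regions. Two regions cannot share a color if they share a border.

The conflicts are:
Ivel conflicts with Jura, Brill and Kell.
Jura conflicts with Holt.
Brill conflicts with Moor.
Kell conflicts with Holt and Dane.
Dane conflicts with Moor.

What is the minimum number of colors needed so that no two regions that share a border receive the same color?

The cycle Dane-Kell-Ivel-Brill-Moor-Dane has odd length 5, so it cannot be 2-colored; at least 3 colors are needed.
3 colors suffice: color 1 → {Ivel, Holt, Dane}; color 2 → {Jura, Kell, Moor}; color 3 → {Brill}. Each listed conflict is separated.

3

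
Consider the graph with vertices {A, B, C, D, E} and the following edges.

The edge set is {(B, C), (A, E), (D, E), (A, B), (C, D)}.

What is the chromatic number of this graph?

The cycle D-E-A-B-C-D has odd length 5, so it cannot be 2-colored; at least 3 colors are needed.
3 colors suffice: color 1 → {A, C}; color 2 → {B, E}; color 3 → {D}. No two adjacent vertices share a color.

3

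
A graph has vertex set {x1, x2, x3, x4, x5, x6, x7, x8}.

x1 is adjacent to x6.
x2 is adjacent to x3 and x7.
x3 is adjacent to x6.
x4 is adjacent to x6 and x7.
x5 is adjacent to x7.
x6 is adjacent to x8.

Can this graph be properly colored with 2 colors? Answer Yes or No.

The cycle x7-x4-x6-x3-x2-x7 has odd length 5, so it cannot be 2-colored; at least 3 colors are needed.
So 2 colors are not enough.

No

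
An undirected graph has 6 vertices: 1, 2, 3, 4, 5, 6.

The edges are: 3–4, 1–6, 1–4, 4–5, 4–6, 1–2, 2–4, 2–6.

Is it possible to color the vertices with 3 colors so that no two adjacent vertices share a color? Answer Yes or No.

No

1, 2, 4, 6 form a clique, so at least 4 colors are needed.
So 3 colors are not enough.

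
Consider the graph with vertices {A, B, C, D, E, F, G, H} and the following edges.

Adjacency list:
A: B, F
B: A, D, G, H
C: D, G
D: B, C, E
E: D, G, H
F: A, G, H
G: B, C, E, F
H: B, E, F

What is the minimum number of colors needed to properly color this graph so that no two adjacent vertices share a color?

2

D and E are adjacent, so at least 2 colors are needed.
A valid assignment using 2 colors: A=blue, B=red, C=red, D=blue, E=red, F=red, G=blue, H=blue. Each edge has distinct colors on its endpoints.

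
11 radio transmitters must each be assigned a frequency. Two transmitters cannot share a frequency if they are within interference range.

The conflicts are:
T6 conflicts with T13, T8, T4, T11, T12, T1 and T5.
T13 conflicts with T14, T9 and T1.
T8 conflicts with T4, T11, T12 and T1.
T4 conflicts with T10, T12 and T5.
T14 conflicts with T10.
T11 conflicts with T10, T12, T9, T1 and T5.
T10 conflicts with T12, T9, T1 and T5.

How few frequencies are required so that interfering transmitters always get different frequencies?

4

T6, T8, T4, T12 all conflict with each other, so at least 4 frequencies are needed.
4 frequencies suffice: frequency 1 → {T6, T10}; frequency 2 → {T13, T4, T11}; frequency 3 → {T14, T12, T9, T1, T5}; frequency 4 → {T8}. Each listed conflict is separated.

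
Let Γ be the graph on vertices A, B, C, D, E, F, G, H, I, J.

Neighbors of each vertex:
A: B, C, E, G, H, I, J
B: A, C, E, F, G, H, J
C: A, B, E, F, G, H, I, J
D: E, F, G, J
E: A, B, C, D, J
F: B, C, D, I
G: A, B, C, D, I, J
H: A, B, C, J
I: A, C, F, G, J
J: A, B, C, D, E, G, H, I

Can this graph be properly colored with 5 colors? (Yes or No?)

The chromatic number is 5. A, B, C, H, J are pairwise adjacent (a clique of size 5), so at least 5 colors are needed.
One proper 5-coloring: A=4, B=3, C=2, D=2, E=5, F=1, G=5, H=5, I=3, J=1.
That is already a proper 5-coloring.

Yes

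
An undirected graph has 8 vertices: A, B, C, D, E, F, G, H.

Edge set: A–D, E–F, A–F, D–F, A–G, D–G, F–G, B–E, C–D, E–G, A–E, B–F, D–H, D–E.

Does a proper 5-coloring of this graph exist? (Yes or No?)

Yes

The chromatic number is 5. A, D, E, F, G are pairwise adjacent (a clique of size 5), so at least 5 colors are needed.
5 colors suffice: color red → {B, D}; color blue → {C, F, H}; color green → {E}; color yellow → {A}; color purple → {G}.
That is already a proper 5-coloring.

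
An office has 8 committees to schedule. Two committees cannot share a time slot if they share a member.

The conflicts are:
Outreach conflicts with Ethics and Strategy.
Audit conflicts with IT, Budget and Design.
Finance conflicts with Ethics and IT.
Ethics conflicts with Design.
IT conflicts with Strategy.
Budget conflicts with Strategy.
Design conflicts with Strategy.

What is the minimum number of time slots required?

3

The cycle Finance-Ethics-Outreach-Strategy-IT-Finance has odd length 5, so it cannot be 2-colored; at least 3 time slots are needed.
Using 3 time slots: Outreach=2, Audit=1, Finance=3, Ethics=1, IT=2, Budget=2, Design=2, Strategy=1. No two conflicting committees share a time slot.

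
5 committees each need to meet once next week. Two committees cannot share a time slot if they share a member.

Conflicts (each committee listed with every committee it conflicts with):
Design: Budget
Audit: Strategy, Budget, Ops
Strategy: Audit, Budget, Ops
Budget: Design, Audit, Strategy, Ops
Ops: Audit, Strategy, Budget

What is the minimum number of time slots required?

Audit, Strategy, Budget, Ops are mutually in conflict, so at least 4 time slots are needed.
4 time slots suffice: time slot 1 → {Budget}; time slot 2 → {Design, Audit}; time slot 3 → {Ops}; time slot 4 → {Strategy}. No two conflicting committees share a time slot.

4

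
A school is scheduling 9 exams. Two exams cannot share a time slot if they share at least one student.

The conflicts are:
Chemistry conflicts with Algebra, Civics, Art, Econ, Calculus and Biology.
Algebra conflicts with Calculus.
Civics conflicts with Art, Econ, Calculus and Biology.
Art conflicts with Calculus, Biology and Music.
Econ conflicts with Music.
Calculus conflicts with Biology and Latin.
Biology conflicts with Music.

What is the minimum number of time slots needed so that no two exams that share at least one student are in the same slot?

Chemistry, Civics, Art, Calculus, Biology all conflict with each other, so at least 5 time slots are needed.
5 time slots suffice: time slot 1 → {Chemistry, Latin, Music}; time slot 2 → {Econ, Calculus}; time slot 3 → {Algebra, Civics}; time slot 4 → {Biology}; time slot 5 → {Art}. No two conflicting exams share a time slot.

5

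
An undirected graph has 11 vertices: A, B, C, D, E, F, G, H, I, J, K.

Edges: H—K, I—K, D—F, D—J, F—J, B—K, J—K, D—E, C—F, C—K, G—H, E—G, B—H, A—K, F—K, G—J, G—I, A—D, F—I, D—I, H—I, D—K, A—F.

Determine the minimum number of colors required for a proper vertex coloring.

4

D, F, J, K are mutually adjacent (a clique of size 4), so at least 4 colors are needed.
4 colors suffice: A=yellow, B=green, C=green, D=green, E=blue, F=blue, G=red, H=blue, I=yellow, J=yellow, K=red. No two adjacent vertices share a color.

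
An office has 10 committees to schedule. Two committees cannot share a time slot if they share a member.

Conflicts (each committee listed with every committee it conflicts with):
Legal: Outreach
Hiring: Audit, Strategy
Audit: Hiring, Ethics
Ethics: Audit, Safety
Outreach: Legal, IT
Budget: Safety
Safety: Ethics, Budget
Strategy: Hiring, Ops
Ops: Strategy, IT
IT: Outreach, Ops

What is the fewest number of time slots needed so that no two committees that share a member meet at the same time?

2

Ethics and Safety conflict, so at least 2 time slots are needed.
Using 2 time slots: Legal=2, Hiring=1, Audit=2, Ethics=1, Outreach=1, Budget=1, Safety=2, Strategy=2, Ops=1, IT=2. Each listed conflict is separated.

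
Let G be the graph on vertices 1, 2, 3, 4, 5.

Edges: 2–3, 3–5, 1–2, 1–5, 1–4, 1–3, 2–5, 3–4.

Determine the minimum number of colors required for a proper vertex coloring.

4

1, 2, 3, 5 form a clique, so at least 4 colors are needed.
4 colors suffice: 1=blue, 2=green, 3=red, 4=green, 5=yellow. No two adjacent vertices share a color.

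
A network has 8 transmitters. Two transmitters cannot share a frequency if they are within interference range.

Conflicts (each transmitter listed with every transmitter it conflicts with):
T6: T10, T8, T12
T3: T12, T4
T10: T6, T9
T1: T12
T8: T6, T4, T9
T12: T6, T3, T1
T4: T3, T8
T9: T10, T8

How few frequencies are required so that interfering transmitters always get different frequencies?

The cycle T8-T6-T12-T3-T4-T8 has odd length 5, so it cannot be 2-colored; at least 3 frequencies are needed.
3 frequencies suffice: T6=2, T3=3, T10=1, T1=2, T8=1, T12=1, T4=2, T9=2. Each listed conflict is separated.

3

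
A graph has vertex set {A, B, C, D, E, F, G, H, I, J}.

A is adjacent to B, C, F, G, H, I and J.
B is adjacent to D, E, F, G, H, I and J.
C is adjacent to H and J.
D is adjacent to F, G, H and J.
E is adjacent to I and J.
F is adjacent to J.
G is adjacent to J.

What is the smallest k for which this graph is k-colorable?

A, B, G, J form a clique, so at least 4 colors are needed.
One proper 4-coloring: A=3, B=1, C=1, D=3, E=3, F=4, G=4, H=2, I=2, J=2. Each edge has distinct colors on its endpoints.

4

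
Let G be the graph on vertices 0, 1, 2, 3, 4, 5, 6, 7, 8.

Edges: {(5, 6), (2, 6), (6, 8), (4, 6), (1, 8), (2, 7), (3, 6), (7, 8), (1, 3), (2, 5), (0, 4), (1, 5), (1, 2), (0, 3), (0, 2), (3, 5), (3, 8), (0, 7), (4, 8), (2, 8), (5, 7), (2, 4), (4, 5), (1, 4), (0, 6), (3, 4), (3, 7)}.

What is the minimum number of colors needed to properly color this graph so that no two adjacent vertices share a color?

1, 3, 4, 5 are mutually adjacent (a clique of size 4), so at least 4 colors are needed.
4 colors suffice: 0=c, 1=d, 2=a, 3=a, 4=b, 5=c, 6=d, 7=b, 8=c. No two adjacent vertices share a color.

4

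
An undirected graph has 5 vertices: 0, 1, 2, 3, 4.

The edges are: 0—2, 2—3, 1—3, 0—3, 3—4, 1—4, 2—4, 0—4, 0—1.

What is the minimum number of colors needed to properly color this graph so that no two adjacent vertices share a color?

4

0, 2, 3, 4 are pairwise adjacent (a clique of size 4), so at least 4 colors are needed.
4 colors suffice: color a → {3}; color b → {0}; color c → {4}; color d → {1, 2}. Each edge has distinct colors on its endpoints.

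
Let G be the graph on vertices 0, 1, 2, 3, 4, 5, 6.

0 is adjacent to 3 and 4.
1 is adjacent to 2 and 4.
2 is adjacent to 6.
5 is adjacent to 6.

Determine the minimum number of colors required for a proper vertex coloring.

5 and 6 are adjacent, so at least 2 colors are needed.
2 colors suffice: color red → {0, 1, 6}; color blue → {2, 3, 4, 5}. Each edge has distinct colors on its endpoints.

2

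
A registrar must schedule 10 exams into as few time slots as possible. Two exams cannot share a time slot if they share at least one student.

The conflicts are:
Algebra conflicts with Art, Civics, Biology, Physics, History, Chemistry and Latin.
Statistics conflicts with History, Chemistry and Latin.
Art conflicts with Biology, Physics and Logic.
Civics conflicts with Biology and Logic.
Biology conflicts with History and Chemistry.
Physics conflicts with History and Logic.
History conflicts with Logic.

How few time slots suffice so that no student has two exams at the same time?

3

Algebra, Civics, Biology are mutually in conflict, so at least 3 time slots are needed.
3 time slots suffice: time slot 1 → {Algebra, Statistics, Logic}; time slot 2 → {Art, Civics, History, Chemistry, Latin}; time slot 3 → {Biology, Physics}. Each listed conflict is separated.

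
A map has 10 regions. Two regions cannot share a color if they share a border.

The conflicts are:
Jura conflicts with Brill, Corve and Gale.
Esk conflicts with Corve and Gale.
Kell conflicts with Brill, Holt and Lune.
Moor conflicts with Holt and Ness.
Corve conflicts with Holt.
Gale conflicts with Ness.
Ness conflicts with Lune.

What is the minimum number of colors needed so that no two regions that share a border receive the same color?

3

The cycle Kell-Holt-Corve-Jura-Brill-Kell has odd length 5, so it cannot be 2-colored; at least 3 colors are needed.
3 colors suffice: Jura=2, Esk=2, Kell=1, Moor=3, Brill=3, Corve=1, Gale=3, Holt=2, Ness=1, Lune=2. Each listed conflict is separated.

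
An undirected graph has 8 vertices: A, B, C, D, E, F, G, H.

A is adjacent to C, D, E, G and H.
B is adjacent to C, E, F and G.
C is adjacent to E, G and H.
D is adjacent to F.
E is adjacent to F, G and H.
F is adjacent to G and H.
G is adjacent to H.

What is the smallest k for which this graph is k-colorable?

5

A, C, E, G, H are pairwise adjacent (a clique of size 5), so at least 5 colors are needed.
5 colors suffice: color 1 → {D, E}; color 2 → {G}; color 3 → {B, H}; color 4 → {C, F}; color 5 → {A}. Every edge joins two different colors.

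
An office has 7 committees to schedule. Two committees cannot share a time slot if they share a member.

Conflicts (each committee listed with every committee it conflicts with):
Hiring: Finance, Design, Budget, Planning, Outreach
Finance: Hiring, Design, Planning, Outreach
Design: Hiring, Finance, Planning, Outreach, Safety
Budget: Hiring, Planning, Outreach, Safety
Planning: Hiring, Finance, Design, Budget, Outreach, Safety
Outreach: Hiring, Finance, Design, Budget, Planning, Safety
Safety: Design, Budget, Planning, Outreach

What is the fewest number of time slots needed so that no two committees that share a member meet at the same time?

5

Hiring, Finance, Design, Planning, Outreach pairwise conflict, so at least 5 time slots are needed.
5 time slots suffice: time slot 1 → {Planning}; time slot 2 → {Outreach}; time slot 3 → {Hiring, Safety}; time slot 4 → {Design, Budget}; time slot 5 → {Finance}. Each listed conflict is separated.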